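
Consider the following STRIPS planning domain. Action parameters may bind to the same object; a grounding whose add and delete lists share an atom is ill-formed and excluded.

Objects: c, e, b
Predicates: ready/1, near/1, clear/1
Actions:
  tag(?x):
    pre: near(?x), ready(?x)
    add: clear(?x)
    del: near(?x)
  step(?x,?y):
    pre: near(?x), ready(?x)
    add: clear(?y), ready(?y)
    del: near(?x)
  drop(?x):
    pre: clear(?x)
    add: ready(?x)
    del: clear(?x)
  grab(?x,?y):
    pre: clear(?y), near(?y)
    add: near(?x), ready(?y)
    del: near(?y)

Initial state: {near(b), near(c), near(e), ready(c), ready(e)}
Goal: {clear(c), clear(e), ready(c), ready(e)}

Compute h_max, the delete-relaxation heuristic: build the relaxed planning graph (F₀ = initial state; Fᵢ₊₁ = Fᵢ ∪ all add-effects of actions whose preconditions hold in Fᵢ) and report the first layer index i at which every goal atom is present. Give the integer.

1

F0 = init (5 atoms)
F1 = F0 ∪ {clear(b), clear(c), clear(e), ready(b)}  (9 atoms)
goal ⊆ F1  ⇒  h_max = 1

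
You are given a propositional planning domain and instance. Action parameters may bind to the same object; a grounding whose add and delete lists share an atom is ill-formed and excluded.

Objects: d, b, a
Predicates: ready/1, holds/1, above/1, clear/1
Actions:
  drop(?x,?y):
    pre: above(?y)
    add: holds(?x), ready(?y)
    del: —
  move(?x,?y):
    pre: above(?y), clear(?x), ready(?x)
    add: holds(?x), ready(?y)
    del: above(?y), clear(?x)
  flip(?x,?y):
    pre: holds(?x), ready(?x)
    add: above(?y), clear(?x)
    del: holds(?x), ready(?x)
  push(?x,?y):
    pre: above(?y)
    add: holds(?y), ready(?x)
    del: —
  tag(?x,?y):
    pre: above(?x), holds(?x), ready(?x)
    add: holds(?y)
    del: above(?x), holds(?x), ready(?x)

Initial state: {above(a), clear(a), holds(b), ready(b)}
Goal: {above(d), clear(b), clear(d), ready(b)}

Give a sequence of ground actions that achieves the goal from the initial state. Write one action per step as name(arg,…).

flip(b,d); drop(d,d); flip(d,d); push(b,d)

1. flip(b,d)  →  {above(a), above(d), clear(a), clear(b)}
2. drop(d,d)  →  {above(a), above(d), clear(a), clear(b), holds(d), ready(d)}
3. flip(d,d)  →  {above(a), above(d), clear(a), clear(b), clear(d)}
4. push(b,d)  →  {above(a), above(d), clear(a), clear(b), clear(d), holds(d), ready(b)}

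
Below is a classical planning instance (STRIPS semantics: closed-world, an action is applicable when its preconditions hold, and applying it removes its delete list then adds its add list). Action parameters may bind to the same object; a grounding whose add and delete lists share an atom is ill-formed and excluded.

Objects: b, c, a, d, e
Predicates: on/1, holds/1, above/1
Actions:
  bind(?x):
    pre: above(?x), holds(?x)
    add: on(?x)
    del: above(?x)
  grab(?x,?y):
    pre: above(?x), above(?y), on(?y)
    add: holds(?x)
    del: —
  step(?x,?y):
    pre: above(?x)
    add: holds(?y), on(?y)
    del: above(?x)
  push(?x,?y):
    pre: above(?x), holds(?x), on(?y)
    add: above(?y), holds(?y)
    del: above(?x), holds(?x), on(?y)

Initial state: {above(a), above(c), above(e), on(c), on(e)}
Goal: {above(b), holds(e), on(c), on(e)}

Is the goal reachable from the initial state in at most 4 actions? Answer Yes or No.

1. grab(c,c)  →  {above(a), above(c), above(e), holds(c), on(c), on(e)}
2. grab(e,c)  →  {above(a), above(c), above(e), holds(c), holds(e), on(c), on(e)}
3. step(a,b)  →  {above(c), above(e), holds(b), holds(c), holds(e), on(b), on(c), on(e)}
4. push(c,b)  →  {above(b), above(e), holds(b), holds(e), on(c), on(e)}
optimal plan length = 4; 4 ≤ 4

Yes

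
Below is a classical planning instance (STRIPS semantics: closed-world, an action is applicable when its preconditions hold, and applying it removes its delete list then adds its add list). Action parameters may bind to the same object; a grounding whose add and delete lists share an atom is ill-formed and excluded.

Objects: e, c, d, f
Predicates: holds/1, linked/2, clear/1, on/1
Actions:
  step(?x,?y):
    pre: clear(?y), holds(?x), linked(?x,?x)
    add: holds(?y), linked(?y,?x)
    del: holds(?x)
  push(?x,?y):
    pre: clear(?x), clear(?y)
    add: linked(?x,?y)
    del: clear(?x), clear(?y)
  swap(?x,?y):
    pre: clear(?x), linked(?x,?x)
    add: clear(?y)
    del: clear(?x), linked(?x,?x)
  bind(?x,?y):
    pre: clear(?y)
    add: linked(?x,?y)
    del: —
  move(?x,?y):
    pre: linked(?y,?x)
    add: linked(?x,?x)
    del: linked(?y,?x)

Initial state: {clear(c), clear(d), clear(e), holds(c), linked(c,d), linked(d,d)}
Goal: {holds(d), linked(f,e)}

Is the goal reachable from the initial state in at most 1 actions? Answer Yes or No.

No

1. push(c,c)  →  {clear(d), clear(e), holds(c), linked(c,c), linked(c,d), linked(d,d)}
2. step(c,d)  →  {clear(d), clear(e), holds(d), linked(c,c), linked(c,d), linked(d,c), linked(d,d)}
3. bind(f,e)  →  {clear(d), clear(e), holds(d), linked(c,c), linked(c,d), linked(d,c), linked(d,d), linked(f,e)}
optimal plan length = 3; 3 > 1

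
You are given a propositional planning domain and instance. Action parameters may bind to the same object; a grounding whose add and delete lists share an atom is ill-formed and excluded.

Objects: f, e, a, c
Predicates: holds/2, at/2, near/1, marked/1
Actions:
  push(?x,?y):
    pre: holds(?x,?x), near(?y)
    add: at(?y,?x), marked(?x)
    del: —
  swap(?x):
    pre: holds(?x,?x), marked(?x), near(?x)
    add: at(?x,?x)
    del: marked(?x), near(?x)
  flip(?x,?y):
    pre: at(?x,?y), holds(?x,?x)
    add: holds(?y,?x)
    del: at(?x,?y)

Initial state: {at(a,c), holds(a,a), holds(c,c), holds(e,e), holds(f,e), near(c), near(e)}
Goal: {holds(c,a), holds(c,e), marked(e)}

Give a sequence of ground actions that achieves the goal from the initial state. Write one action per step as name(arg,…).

1. push(e,e)  →  {at(a,c), at(e,e), holds(a,a), holds(c,c), holds(e,e), holds(f,e), marked(e), near(c), near(e)}
2. push(c,e)  →  {at(a,c), at(e,c), at(e,e), holds(a,a), holds(c,c), holds(e,e), holds(f,e), marked(c), marked(e), near(c), near(e)}
3. flip(e,c)  →  {at(a,c), at(e,e), holds(a,a), holds(c,c), holds(c,e), holds(e,e), holds(f,e), marked(c), marked(e), near(c), near(e)}
4. flip(a,c)  →  {at(e,e), holds(a,a), holds(c,a), holds(c,c), holds(c,e), holds(e,e), holds(f,e), marked(c), marked(e), near(c), near(e)}

push(e,e); push(c,e); flip(e,c); flip(a,c)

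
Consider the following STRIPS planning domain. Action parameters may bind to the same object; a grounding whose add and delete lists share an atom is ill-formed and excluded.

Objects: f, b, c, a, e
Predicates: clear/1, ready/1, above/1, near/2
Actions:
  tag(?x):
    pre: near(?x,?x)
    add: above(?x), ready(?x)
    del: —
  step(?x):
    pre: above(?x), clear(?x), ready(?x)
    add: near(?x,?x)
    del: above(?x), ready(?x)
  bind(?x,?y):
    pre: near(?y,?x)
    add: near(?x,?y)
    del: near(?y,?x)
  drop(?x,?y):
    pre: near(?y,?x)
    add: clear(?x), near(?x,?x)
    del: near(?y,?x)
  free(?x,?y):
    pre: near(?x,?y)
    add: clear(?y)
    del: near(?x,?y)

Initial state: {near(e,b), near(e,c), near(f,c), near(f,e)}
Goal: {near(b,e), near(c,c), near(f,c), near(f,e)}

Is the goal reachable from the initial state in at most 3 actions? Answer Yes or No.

Yes

1. bind(b,e)  →  {near(b,e), near(e,c), near(f,c), near(f,e)}
2. drop(c,e)  →  {clear(c), near(b,e), near(c,c), near(f,c), near(f,e)}
optimal plan length = 2; 2 ≤ 3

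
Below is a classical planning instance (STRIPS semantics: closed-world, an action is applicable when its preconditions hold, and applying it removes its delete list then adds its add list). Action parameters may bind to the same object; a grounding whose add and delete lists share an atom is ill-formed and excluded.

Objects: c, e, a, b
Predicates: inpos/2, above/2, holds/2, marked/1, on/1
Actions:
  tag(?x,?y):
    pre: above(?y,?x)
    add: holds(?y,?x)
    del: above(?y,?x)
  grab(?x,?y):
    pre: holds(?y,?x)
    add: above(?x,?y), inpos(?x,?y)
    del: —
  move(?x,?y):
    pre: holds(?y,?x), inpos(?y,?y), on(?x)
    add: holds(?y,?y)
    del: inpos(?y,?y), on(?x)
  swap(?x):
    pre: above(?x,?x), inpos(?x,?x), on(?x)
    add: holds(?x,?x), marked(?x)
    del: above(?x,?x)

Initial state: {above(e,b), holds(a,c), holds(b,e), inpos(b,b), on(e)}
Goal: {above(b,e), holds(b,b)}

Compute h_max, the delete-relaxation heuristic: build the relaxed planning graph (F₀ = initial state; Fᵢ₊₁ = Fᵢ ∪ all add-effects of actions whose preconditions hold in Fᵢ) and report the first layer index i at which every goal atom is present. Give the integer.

2

F0 = init (5 atoms)
F1 = F0 ∪ {above(c,a), holds(b,b), holds(e,b), inpos(c,a), inpos(e,b)}  (10 atoms)
F2 = F1 ∪ {above(b,b), above(b,e), holds(c,a), inpos(b,e)}  (14 atoms)
goal ⊆ F2  ⇒  h_max = 2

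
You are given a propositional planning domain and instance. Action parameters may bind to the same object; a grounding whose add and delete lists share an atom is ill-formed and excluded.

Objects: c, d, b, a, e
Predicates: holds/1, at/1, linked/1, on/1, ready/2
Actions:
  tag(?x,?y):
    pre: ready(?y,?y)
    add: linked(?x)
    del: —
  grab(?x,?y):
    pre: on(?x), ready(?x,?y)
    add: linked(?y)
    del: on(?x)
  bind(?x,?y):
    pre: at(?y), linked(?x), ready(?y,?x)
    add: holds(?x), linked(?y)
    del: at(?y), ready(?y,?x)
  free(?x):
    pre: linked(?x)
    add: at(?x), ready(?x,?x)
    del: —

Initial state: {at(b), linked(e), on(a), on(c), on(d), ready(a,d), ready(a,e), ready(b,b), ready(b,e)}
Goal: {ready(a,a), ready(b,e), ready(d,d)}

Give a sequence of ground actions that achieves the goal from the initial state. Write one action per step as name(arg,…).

1. tag(d,b)  →  {at(b), linked(d), linked(e), on(a), on(c), on(d), ready(a,d), ready(a,e), ready(b,b), ready(b,e)}
2. tag(a,b)  →  {at(b), linked(a), linked(d), linked(e), on(a), on(c), on(d), ready(a,d), ready(a,e), ready(b,b), ready(b,e)}
3. free(d)  →  {at(b), at(d), linked(a), linked(d), linked(e), on(a), on(c), on(d), ready(a,d), ready(a,e), ready(b,b), ready(b,e), ready(d,d)}
4. free(a)  →  {at(a), at(b), at(d), linked(a), linked(d), linked(e), on(a), on(c), on(d), ready(a,a), ready(a,d), ready(a,e), ready(b,b), ready(b,e), ready(d,d)}

tag(d,b); tag(a,b); free(d); free(a)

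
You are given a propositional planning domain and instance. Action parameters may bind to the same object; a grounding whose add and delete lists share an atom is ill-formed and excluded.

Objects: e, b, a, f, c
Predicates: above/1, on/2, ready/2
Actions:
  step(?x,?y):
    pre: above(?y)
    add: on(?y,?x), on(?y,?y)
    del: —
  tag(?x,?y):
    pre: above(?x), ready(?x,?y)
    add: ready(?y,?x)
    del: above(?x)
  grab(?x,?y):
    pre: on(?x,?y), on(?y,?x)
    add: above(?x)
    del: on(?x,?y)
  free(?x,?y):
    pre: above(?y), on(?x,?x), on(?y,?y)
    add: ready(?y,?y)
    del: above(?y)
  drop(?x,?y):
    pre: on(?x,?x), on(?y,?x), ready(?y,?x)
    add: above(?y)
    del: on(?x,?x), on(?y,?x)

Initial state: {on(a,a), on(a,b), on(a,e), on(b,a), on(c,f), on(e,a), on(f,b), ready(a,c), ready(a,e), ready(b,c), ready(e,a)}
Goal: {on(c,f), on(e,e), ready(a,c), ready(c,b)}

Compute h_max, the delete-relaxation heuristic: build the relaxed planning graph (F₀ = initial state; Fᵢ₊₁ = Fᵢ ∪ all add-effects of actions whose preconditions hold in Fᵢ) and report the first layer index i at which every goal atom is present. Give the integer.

2

F0 = init (11 atoms)
F1 = F0 ∪ {above(a), above(b), above(e)}  (14 atoms)
F2 = F1 ∪ {on(a,c), on(a,f), on(b,b), on(b,c), on(b,e), on(b,f), on(e,b), on(e,c), on(e,e), on(e,f), ready(a,a), ready(c,a), ready(c,b)}  (27 atoms)
goal ⊆ F2  ⇒  h_max = 2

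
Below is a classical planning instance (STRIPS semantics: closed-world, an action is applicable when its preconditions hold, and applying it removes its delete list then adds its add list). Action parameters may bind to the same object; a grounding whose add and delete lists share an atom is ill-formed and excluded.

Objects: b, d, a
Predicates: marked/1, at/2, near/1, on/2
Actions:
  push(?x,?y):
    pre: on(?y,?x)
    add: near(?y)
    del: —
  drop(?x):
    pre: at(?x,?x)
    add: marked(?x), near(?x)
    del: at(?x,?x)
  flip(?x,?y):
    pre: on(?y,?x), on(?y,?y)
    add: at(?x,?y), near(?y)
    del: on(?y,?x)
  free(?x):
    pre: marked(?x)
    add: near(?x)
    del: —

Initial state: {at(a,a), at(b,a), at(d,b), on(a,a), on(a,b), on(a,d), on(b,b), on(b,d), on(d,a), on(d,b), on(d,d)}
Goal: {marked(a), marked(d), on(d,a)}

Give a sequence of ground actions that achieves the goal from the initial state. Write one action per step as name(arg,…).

drop(a); flip(d,d); drop(d)

1. drop(a)  →  {at(b,a), at(d,b), marked(a), near(a), on(a,a), on(a,b), on(a,d), on(b,b), on(b,d), on(d,a), on(d,b), on(d,d)}
2. flip(d,d)  →  {at(b,a), at(d,b), at(d,d), marked(a), near(a), near(d), on(a,a), on(a,b), on(a,d), on(b,b), on(b,d), on(d,a), on(d,b)}
3. drop(d)  →  {at(b,a), at(d,b), marked(a), marked(d), near(a), near(d), on(a,a), on(a,b), on(a,d), on(b,b), on(b,d), on(d,a), on(d,b)}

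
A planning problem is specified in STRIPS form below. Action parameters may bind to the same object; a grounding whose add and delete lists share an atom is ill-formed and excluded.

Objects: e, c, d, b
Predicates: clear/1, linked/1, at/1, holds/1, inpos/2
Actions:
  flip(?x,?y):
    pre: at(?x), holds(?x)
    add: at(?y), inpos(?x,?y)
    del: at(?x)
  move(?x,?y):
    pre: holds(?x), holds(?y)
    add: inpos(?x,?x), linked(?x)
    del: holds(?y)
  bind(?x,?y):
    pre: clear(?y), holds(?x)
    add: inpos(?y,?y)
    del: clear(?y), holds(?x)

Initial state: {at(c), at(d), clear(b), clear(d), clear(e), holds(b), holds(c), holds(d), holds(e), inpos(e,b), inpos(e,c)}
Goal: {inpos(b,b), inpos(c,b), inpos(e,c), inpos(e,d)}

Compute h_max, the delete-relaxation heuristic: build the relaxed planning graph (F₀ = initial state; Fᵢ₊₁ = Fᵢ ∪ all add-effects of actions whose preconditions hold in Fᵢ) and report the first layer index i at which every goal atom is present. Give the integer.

2

F0 = init (11 atoms)
F1 = F0 ∪ {at(b), at(e), inpos(b,b), inpos(c,b), inpos(c,c), inpos(c,d), inpos(c,e), inpos(d,b), inpos(d,c), inpos(d,d), inpos(d,e), inpos(e,e), linked(b), linked(c), linked(d), linked(e)}  (27 atoms)
F2 = F1 ∪ {inpos(b,c), inpos(b,d), inpos(b,e), inpos(e,d)}  (31 atoms)
goal ⊆ F2  ⇒  h_max = 2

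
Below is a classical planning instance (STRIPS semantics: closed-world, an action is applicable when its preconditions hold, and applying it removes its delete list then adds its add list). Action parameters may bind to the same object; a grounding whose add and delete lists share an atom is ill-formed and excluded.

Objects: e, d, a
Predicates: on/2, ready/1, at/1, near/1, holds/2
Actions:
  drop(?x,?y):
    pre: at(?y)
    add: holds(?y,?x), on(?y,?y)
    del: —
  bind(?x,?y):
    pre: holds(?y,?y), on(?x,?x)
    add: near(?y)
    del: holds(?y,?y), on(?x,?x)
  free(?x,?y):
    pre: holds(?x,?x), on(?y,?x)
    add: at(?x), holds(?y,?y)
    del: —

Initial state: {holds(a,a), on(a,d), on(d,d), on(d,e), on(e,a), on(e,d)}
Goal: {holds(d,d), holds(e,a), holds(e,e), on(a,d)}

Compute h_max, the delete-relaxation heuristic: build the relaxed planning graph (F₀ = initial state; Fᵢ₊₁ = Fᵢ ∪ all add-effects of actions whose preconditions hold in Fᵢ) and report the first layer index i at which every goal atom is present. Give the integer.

3

F0 = init (6 atoms)
F1 = F0 ∪ {at(a), holds(e,e), near(a)}  (9 atoms)
F2 = F1 ∪ {at(e), holds(a,d), holds(a,e), holds(d,d), near(e), on(a,a)}  (15 atoms)
F3 = F2 ∪ {at(d), holds(e,a), holds(e,d), near(d), on(e,e)}  (20 atoms)
goal ⊆ F3  ⇒  h_max = 3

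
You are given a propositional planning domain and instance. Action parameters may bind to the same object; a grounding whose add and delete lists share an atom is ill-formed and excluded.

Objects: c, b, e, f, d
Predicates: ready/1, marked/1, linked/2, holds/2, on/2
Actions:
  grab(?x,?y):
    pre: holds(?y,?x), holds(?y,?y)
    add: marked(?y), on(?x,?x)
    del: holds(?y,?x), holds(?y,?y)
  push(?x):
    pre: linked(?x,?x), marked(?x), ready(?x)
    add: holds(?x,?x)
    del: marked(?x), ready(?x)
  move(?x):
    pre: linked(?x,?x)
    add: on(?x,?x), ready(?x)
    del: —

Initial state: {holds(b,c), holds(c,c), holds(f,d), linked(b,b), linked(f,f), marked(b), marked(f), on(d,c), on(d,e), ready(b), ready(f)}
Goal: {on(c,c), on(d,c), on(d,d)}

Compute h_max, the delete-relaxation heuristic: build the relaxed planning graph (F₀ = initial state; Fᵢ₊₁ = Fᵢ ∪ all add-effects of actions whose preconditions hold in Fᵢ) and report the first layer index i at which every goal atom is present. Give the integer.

2

F0 = init (11 atoms)
F1 = F0 ∪ {holds(b,b), holds(f,f), marked(c), on(b,b), on(c,c), on(f,f)}  (17 atoms)
F2 = F1 ∪ {on(d,d)}  (18 atoms)
goal ⊆ F2  ⇒  h_max = 2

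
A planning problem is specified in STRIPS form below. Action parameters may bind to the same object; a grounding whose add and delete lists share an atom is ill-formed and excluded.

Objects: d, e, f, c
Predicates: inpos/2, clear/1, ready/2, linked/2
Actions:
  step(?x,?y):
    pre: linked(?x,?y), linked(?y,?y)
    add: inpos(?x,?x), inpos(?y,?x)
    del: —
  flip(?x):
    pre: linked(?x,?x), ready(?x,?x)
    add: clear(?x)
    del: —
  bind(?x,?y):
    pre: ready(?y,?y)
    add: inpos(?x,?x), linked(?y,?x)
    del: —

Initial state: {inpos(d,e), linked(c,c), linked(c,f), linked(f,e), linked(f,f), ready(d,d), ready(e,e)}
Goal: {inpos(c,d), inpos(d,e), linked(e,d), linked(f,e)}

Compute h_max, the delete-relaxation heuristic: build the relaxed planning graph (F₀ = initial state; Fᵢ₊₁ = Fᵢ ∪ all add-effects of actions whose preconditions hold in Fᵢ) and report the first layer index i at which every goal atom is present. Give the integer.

F0 = init (7 atoms)
F1 = F0 ∪ {inpos(c,c), inpos(d,d), inpos(e,e), inpos(f,c), inpos(f,f), linked(d,c), linked(d,d), linked(d,e), linked(d,f), linked(e,c), linked(e,d), linked(e,e), linked(e,f)}  (20 atoms)
F2 = F1 ∪ {clear(d), clear(e), inpos(c,d), inpos(c,e), inpos(e,d), inpos(e,f), inpos(f,d), inpos(f,e)}  (28 atoms)
goal ⊆ F2  ⇒  h_max = 2

2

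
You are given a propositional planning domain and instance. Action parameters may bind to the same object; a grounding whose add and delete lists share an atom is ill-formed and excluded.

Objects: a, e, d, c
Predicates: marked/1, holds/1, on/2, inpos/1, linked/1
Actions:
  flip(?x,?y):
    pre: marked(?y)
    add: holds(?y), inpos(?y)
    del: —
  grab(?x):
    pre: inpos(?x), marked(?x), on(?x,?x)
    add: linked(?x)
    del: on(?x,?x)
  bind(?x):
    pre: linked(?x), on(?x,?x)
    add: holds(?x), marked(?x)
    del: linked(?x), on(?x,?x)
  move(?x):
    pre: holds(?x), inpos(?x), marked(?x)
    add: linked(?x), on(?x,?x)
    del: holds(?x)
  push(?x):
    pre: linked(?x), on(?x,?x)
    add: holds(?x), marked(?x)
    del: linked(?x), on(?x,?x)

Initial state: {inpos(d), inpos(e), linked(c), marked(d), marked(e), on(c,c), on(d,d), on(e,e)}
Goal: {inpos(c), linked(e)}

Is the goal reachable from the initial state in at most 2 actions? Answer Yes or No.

1. grab(e)  →  {inpos(d), inpos(e), linked(c), linked(e), marked(d), marked(e), on(c,c), on(d,d)}
2. bind(c)  →  {holds(c), inpos(d), inpos(e), linked(e), marked(c), marked(d), marked(e), on(d,d)}
3. flip(a,c)  →  {holds(c), inpos(c), inpos(d), inpos(e), linked(e), marked(c), marked(d), marked(e), on(d,d)}
optimal plan length = 3; 3 > 2

No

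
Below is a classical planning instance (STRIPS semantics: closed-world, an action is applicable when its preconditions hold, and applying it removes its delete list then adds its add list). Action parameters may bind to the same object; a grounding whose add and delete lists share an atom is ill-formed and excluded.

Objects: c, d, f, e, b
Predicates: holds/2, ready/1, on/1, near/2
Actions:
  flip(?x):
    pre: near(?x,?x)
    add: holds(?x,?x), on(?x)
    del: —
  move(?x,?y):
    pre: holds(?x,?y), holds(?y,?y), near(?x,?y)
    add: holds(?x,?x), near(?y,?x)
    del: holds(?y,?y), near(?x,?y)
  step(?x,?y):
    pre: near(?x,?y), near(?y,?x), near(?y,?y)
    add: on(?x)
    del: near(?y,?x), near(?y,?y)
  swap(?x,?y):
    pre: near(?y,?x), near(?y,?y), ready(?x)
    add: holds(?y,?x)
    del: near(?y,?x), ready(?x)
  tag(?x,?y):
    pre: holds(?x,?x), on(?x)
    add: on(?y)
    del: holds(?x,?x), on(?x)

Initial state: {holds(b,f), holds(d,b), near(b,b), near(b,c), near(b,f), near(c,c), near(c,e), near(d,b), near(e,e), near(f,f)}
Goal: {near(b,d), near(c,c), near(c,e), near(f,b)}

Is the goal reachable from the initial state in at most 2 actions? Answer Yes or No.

1. flip(f)  →  {holds(b,f), holds(d,b), holds(f,f), near(b,b), near(b,c), near(b,f), near(c,c), near(c,e), near(d,b), near(e,e), near(f,f), on(f)}
2. move(b,f)  →  {holds(b,b), holds(b,f), holds(d,b), near(b,b), near(b,c), near(c,c), near(c,e), near(d,b), near(e,e), near(f,b), near(f,f), on(f)}
3. move(d,b)  →  {holds(b,f), holds(d,b), holds(d,d), near(b,b), near(b,c), near(b,d), near(c,c), near(c,e), near(e,e), near(f,b), near(f,f), on(f)}
optimal plan length = 3; 3 > 2

No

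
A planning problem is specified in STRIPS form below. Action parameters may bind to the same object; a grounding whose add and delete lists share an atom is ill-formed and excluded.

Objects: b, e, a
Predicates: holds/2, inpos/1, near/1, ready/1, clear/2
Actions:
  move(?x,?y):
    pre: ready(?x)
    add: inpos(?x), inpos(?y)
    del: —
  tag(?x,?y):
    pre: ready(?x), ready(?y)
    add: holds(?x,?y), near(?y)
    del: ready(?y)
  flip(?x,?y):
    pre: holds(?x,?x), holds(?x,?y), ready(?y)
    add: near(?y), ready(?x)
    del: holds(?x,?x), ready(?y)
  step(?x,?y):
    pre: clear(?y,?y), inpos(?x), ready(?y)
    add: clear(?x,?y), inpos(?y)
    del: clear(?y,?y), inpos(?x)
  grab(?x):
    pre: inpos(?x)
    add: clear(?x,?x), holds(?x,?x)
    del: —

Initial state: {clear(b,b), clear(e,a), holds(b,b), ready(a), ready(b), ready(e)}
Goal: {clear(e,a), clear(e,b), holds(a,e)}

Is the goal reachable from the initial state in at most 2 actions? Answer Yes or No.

1. move(b,e)  →  {clear(b,b), clear(e,a), holds(b,b), inpos(b), inpos(e), ready(a), ready(b), ready(e)}
2. tag(a,e)  →  {clear(b,b), clear(e,a), holds(a,e), holds(b,b), inpos(b), inpos(e), near(e), ready(a), ready(b)}
3. step(e,b)  →  {clear(e,a), clear(e,b), holds(a,e), holds(b,b), inpos(b), near(e), ready(a), ready(b)}
optimal plan length = 3; 3 > 2

No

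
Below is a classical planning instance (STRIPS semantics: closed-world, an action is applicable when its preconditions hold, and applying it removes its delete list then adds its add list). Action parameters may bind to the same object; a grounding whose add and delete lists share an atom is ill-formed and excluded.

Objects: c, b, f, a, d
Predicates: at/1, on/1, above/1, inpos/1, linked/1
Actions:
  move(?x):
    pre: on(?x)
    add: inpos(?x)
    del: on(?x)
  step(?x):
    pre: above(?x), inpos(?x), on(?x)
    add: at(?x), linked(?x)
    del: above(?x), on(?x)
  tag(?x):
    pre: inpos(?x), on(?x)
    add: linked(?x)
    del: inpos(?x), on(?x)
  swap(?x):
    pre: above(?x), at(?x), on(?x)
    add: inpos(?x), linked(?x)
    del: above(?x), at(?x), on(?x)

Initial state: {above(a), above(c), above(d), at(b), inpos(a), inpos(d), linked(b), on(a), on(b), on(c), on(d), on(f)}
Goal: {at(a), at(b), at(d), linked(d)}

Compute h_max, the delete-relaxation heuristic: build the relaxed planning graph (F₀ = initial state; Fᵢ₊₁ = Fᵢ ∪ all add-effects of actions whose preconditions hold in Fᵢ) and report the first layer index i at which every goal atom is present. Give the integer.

F0 = init (12 atoms)
F1 = F0 ∪ {at(a), at(d), inpos(b), inpos(c), inpos(f), linked(a), linked(d)}  (19 atoms)
goal ⊆ F1  ⇒  h_max = 1

1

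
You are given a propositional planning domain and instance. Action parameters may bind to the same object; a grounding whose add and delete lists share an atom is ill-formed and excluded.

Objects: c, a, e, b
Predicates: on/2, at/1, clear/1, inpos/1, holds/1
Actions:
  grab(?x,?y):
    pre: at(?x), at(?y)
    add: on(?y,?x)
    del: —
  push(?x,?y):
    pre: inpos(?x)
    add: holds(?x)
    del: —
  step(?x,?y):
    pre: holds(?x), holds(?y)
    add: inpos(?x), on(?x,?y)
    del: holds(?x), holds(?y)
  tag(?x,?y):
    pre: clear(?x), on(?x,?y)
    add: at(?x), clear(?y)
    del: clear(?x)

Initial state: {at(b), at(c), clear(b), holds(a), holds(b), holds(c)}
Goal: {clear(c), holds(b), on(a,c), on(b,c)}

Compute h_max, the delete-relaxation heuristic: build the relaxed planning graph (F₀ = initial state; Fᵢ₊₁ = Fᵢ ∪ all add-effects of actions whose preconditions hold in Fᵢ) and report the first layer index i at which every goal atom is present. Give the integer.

2

F0 = init (6 atoms)
F1 = F0 ∪ {inpos(a), inpos(b), inpos(c), on(a,a), on(a,b), on(a,c), on(b,a), on(b,b), on(b,c), on(c,a), on(c,b), on(c,c)}  (18 atoms)
F2 = F1 ∪ {clear(a), clear(c)}  (20 atoms)
goal ⊆ F2  ⇒  h_max = 2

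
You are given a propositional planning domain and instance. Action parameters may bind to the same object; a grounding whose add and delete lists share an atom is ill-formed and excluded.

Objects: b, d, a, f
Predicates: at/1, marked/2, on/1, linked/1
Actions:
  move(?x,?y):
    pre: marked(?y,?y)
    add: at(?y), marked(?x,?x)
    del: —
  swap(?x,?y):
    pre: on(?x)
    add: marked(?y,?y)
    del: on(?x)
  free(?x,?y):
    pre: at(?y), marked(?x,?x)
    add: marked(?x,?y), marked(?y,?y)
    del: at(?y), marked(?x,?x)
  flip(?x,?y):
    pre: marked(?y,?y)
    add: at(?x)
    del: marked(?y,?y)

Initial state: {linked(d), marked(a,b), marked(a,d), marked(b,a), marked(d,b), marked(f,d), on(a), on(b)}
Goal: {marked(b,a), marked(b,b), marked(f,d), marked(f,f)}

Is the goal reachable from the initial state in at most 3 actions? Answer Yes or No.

1. swap(b,b)  →  {linked(d), marked(a,b), marked(a,d), marked(b,a), marked(b,b), marked(d,b), marked(f,d), on(a)}
2. move(f,b)  →  {at(b), linked(d), marked(a,b), marked(a,d), marked(b,a), marked(b,b), marked(d,b), marked(f,d), marked(f,f), on(a)}
optimal plan length = 2; 2 ≤ 3

Yes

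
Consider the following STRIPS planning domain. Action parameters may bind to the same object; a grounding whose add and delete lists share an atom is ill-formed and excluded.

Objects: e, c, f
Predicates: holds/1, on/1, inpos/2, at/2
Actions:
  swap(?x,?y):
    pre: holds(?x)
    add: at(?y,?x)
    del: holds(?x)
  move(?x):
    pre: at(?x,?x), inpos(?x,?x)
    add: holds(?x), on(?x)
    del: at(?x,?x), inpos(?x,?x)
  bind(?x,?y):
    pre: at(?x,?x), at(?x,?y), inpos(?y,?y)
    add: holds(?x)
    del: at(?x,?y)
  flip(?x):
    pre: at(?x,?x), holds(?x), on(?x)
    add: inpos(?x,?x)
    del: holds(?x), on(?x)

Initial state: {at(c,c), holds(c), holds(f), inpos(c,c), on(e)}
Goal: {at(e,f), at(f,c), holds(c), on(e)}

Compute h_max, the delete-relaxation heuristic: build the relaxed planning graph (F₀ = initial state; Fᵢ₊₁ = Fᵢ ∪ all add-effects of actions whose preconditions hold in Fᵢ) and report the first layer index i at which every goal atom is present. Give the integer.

F0 = init (5 atoms)
F1 = F0 ∪ {at(c,f), at(e,c), at(e,f), at(f,c), at(f,f), on(c)}  (11 atoms)
goal ⊆ F1  ⇒  h_max = 1

1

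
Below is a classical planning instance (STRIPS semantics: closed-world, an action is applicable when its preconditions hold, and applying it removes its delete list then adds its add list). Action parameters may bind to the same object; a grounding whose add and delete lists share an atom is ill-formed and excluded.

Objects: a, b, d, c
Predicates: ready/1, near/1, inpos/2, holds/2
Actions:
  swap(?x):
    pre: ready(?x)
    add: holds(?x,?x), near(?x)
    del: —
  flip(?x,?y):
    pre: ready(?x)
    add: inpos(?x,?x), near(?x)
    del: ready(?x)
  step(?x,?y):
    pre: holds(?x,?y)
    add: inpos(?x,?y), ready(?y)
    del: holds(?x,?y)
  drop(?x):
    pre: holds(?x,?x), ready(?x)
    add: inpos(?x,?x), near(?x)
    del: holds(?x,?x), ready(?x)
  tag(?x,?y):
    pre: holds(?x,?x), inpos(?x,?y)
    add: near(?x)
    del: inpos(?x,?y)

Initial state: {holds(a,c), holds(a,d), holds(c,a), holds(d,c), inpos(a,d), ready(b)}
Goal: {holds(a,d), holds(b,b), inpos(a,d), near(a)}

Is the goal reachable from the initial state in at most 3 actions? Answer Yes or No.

Yes

1. swap(b)  →  {holds(a,c), holds(a,d), holds(b,b), holds(c,a), holds(d,c), inpos(a,d), near(b), ready(b)}
2. step(c,a)  →  {holds(a,c), holds(a,d), holds(b,b), holds(d,c), inpos(a,d), inpos(c,a), near(b), ready(a), ready(b)}
3. swap(a)  →  {holds(a,a), holds(a,c), holds(a,d), holds(b,b), holds(d,c), inpos(a,d), inpos(c,a), near(a), near(b), ready(a), ready(b)}
optimal plan length = 3; 3 ≤ 3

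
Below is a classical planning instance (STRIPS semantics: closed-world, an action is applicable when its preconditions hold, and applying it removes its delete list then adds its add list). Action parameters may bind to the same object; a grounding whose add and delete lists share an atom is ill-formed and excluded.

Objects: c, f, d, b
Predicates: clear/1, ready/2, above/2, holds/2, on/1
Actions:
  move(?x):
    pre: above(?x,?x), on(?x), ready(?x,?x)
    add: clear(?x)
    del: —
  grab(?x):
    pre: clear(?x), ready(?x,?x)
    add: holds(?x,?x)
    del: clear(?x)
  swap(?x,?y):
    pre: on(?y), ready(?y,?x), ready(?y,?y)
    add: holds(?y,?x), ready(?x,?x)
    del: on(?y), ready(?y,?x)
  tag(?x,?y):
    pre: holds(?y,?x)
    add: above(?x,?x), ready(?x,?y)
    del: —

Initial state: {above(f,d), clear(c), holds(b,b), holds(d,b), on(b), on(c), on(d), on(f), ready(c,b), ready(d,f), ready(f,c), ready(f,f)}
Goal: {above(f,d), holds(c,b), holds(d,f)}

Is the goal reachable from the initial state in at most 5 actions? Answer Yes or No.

Yes

1. swap(c,f)  →  {above(f,d), clear(c), holds(b,b), holds(d,b), holds(f,c), on(b), on(c), on(d), ready(c,b), ready(c,c), ready(d,f), ready(f,f)}
2. swap(b,c)  →  {above(f,d), clear(c), holds(b,b), holds(c,b), holds(d,b), holds(f,c), on(b), on(d), ready(b,b), ready(c,c), ready(d,f), ready(f,f)}
3. tag(b,d)  →  {above(b,b), above(f,d), clear(c), holds(b,b), holds(c,b), holds(d,b), holds(f,c), on(b), on(d), ready(b,b), ready(b,d), ready(c,c), ready(d,f), ready(f,f)}
4. swap(d,b)  →  {above(b,b), above(f,d), clear(c), holds(b,b), holds(b,d), holds(c,b), holds(d,b), holds(f,c), on(d), ready(b,b), ready(c,c), ready(d,d), ready(d,f), ready(f,f)}
5. swap(f,d)  →  {above(b,b), above(f,d), clear(c), holds(b,b), holds(b,d), holds(c,b), holds(d,b), holds(d,f), holds(f,c), ready(b,b), ready(c,c), ready(d,d), ready(f,f)}
optimal plan length = 5; 5 ≤ 5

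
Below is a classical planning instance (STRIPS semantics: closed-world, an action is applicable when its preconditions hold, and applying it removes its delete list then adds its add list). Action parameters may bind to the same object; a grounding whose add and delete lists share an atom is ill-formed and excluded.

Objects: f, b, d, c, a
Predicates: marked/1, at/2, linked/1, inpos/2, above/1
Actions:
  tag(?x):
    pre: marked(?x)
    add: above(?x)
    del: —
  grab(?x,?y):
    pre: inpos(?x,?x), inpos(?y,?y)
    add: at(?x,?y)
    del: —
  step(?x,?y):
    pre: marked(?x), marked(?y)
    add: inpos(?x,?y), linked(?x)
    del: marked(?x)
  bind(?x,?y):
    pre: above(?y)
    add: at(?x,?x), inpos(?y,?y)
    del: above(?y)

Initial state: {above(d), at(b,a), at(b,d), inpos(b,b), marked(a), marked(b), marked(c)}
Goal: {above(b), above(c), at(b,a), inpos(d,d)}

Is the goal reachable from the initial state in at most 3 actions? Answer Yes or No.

1. tag(b)  →  {above(b), above(d), at(b,a), at(b,d), inpos(b,b), marked(a), marked(b), marked(c)}
2. tag(c)  →  {above(b), above(c), above(d), at(b,a), at(b,d), inpos(b,b), marked(a), marked(b), marked(c)}
3. bind(f,d)  →  {above(b), above(c), at(b,a), at(b,d), at(f,f), inpos(b,b), inpos(d,d), marked(a), marked(b), marked(c)}
optimal plan length = 3; 3 ≤ 3

Yes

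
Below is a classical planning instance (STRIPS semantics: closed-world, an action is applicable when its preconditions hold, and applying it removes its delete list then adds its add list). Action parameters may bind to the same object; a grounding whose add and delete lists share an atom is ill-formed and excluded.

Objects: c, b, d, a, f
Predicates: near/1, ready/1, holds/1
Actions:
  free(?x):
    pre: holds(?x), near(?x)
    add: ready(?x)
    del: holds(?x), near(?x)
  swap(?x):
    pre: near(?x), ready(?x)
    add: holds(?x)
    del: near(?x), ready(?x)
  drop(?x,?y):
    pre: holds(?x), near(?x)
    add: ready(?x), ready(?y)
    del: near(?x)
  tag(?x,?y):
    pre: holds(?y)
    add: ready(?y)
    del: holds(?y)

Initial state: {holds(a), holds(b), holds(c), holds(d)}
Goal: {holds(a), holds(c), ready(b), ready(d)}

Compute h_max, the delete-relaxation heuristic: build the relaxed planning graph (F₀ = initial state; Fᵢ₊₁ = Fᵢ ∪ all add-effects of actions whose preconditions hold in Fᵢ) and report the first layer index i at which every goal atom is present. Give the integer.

1

F0 = init (4 atoms)
F1 = F0 ∪ {ready(a), ready(b), ready(c), ready(d)}  (8 atoms)
goal ⊆ F1  ⇒  h_max = 1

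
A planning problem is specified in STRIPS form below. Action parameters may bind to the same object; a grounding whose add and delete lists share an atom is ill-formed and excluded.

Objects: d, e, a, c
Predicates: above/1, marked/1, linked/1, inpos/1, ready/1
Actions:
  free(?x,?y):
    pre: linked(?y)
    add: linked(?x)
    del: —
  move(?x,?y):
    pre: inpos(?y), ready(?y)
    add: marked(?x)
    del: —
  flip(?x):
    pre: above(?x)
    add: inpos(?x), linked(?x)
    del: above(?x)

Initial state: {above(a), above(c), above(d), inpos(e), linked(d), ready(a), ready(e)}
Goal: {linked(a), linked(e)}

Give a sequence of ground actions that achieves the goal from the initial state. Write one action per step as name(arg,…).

free(e,d); free(a,d)

1. free(e,d)  →  {above(a), above(c), above(d), inpos(e), linked(d), linked(e), ready(a), ready(e)}
2. free(a,d)  →  {above(a), above(c), above(d), inpos(e), linked(a), linked(d), linked(e), ready(a), ready(e)}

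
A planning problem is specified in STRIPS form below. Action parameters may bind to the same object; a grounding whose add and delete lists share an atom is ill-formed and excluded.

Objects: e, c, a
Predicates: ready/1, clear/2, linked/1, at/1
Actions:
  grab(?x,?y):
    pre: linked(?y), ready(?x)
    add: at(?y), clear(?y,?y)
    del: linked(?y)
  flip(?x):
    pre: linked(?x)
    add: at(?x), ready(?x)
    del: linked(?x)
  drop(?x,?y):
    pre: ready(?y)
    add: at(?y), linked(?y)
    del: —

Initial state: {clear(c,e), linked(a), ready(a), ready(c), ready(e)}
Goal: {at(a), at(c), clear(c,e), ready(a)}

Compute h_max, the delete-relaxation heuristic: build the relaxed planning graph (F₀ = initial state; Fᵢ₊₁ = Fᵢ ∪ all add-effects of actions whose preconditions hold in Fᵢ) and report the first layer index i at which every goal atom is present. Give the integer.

F0 = init (5 atoms)
F1 = F0 ∪ {at(a), at(c), at(e), clear(a,a), linked(c), linked(e)}  (11 atoms)
goal ⊆ F1  ⇒  h_max = 1

1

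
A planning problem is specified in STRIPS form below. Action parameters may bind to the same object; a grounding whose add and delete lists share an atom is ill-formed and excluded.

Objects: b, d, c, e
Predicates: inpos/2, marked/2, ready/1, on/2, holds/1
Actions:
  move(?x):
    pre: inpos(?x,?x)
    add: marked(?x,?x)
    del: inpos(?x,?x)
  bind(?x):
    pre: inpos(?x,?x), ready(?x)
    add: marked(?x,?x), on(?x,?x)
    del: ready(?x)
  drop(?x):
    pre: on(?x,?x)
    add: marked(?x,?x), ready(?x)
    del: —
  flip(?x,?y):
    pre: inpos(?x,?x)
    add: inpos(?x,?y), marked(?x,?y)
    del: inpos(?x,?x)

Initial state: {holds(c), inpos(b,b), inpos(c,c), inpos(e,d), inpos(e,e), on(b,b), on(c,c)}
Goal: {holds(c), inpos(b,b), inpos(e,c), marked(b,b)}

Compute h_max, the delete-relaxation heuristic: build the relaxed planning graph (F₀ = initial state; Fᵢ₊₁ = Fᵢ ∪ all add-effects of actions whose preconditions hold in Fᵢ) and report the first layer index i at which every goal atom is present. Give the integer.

F0 = init (7 atoms)
F1 = F0 ∪ {inpos(b,c), inpos(b,d), inpos(b,e), inpos(c,b), inpos(c,d), inpos(c,e), inpos(e,b), inpos(e,c), marked(b,b), marked(b,c), marked(b,d), marked(b,e), marked(c,b), marked(c,c), marked(c,d), marked(c,e), marked(e,b), marked(e,c), marked(e,d), marked(e,e), ready(b), ready(c)}  (29 atoms)
goal ⊆ F1  ⇒  h_max = 1

1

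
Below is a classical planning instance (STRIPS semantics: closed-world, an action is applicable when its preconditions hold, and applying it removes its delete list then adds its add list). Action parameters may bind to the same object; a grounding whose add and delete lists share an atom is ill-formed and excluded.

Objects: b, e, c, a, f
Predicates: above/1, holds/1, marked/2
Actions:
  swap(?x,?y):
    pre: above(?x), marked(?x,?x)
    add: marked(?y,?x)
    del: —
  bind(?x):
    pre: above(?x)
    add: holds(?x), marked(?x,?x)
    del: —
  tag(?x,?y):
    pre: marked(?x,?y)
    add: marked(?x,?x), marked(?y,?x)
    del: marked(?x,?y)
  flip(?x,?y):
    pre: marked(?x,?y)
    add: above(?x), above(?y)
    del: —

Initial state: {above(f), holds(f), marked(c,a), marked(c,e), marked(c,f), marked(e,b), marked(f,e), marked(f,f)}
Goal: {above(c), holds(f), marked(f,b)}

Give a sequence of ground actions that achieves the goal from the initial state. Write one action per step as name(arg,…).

1. swap(f,b)  →  {above(f), holds(f), marked(b,f), marked(c,a), marked(c,e), marked(c,f), marked(e,b), marked(f,e), marked(f,f)}
2. tag(b,f)  →  {above(f), holds(f), marked(b,b), marked(c,a), marked(c,e), marked(c,f), marked(e,b), marked(f,b), marked(f,e), marked(f,f)}
3. flip(c,e)  →  {above(c), above(e), above(f), holds(f), marked(b,b), marked(c,a), marked(c,e), marked(c,f), marked(e,b), marked(f,b), marked(f,e), marked(f,f)}

swap(f,b); tag(b,f); flip(c,e)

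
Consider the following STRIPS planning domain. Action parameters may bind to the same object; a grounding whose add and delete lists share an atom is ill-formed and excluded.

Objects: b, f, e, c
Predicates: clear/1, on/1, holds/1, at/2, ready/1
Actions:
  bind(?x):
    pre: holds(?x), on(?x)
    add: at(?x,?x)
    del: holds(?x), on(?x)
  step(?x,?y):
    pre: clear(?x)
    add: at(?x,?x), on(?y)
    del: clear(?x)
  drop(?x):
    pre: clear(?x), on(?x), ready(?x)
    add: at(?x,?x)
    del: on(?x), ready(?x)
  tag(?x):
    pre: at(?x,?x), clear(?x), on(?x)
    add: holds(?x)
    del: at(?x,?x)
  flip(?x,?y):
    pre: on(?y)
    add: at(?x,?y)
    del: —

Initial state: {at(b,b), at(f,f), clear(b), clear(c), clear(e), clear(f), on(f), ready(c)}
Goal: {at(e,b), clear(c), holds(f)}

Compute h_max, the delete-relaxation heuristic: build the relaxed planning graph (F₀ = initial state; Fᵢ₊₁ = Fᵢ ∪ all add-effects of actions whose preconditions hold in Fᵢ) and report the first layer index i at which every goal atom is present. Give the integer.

2

F0 = init (8 atoms)
F1 = F0 ∪ {at(b,f), at(c,c), at(c,f), at(e,e), at(e,f), holds(f), on(b), on(c), on(e)}  (17 atoms)
F2 = F1 ∪ {at(b,c), at(b,e), at(c,b), at(c,e), at(e,b), at(e,c), at(f,b), at(f,c), at(f,e), holds(b), holds(c), holds(e)}  (29 atoms)
goal ⊆ F2  ⇒  h_max = 2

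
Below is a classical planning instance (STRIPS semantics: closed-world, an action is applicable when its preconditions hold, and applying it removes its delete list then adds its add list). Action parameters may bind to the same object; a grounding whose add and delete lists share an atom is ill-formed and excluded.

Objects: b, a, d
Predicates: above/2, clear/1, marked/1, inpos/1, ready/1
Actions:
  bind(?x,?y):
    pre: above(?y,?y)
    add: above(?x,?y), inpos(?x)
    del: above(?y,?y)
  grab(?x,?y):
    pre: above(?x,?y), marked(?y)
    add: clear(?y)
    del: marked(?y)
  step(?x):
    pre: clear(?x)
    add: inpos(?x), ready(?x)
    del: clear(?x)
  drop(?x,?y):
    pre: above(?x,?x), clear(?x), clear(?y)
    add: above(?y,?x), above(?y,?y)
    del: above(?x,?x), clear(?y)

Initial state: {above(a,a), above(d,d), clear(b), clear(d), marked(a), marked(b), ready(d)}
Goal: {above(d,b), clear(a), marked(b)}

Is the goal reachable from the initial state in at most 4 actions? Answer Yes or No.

Yes

1. grab(a,a)  →  {above(a,a), above(d,d), clear(a), clear(b), clear(d), marked(b), ready(d)}
2. drop(a,b)  →  {above(b,a), above(b,b), above(d,d), clear(a), clear(d), marked(b), ready(d)}
3. bind(d,b)  →  {above(b,a), above(d,b), above(d,d), clear(a), clear(d), inpos(d), marked(b), ready(d)}
optimal plan length = 3; 3 ≤ 4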